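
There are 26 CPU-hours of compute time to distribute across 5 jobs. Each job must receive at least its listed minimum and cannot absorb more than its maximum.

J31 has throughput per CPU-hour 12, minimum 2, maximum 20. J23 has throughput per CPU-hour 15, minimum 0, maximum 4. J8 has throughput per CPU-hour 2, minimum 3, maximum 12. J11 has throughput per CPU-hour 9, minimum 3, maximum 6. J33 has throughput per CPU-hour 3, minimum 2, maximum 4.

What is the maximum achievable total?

267

Meeting every minimum uses 2+0+3+3+2 = 10 CPU-hours, leaving 16.
Rank by throughput per CPU-hour: J23 15 > J31 12 > J11 9 > J33 3 > J8 2.
Give J23 4 more to hit its cap of 4 → 12 left.
Only 12 left; J31 takes them to reach 14.
Total = 12×14 + 15×4 + 2×3 + 9×3 + 3×2 = 267.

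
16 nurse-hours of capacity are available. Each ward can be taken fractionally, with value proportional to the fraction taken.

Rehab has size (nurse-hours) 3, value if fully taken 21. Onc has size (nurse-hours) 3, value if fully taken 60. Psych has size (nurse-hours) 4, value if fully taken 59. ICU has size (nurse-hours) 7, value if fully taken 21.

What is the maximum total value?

158

Best value per unit of size first: Onc 60/3≈20, Psych 59/4≈14.8, Rehab 21/3≈7, ICU 21/7≈3.
All 3 nurse-hours of Onc fit (value 60) — 13 remain.
Take all of Psych (4 nurse-hours, value 59) — 9 nurse-hours left.
Rehab: take in full, 3 nurse-hours for value 21 — 6 left.
6 nurse-hours left: a 6/7 share of ICU gives 21×6/7 = 18.
Total value = 158.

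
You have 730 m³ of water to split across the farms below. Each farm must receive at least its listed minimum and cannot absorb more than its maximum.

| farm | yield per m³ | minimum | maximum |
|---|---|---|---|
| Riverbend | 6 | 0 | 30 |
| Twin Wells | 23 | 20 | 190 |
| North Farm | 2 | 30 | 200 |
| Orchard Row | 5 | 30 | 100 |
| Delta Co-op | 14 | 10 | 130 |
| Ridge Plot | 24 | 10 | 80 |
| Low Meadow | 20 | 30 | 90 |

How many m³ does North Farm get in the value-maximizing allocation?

Meeting every minimum uses 0+20+30+30+10+10+30 = 130 m³, leaving 600.
Rank by yield per m³: Ridge Plot 24 > Twin Wells 23 > Low Meadow 20 > Delta Co-op 14 > Riverbend 6 > Orchard Row 5 > North Farm 2.
Ridge Plot: +70 to 80 (cap) ; 530 left.
Give Twin Wells 170 more to hit its cap of 190 ; 360 left.
Low Meadow: +60 to 90 (cap) ; 300 left.
Delta Co-op takes 120 more to reach its cap of 130 ; 180 left.
Give Riverbend 30 more to hit its cap of 30 ; 150 left.
Orchard Row: +70 to 100 (cap) ; 80 left.
North Farm has room for 170 more but only 80 remain, so it gets 110.

110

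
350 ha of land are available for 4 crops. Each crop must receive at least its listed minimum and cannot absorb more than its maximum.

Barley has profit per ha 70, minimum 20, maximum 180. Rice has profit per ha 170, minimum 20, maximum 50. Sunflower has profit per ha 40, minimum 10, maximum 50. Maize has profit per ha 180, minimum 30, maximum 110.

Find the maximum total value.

Meeting every minimum uses 20+20+10+30 = 80 ha, leaving 270.
Highest profit per ha first: Maize 180 > Rice 170 > Barley 70 > Sunflower 40.
Maize takes 80 more to reach its cap of 110 — 190 left.
Give Rice 30 more to hit its cap of 50 — 160 left.
Barley: +160 to 180 (cap) — 0 left.
Total = 70×180 + 170×50 + 40×10 + 180×110 = 41300.

41300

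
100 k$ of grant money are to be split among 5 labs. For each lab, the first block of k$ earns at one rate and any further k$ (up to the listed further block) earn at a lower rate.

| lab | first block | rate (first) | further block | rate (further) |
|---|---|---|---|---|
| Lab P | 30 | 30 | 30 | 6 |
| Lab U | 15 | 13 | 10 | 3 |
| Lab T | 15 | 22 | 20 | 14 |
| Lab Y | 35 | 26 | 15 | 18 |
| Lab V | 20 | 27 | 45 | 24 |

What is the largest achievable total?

Order all 10 blocks by rate: Lab P/first 30 > Lab V/first 27 > Lab Y/first 26 > Lab V/second 24 > Lab T/first 22 > Lab Y/second 18 > Lab T/second 14 > Lab U/first 13 > Lab P/second 6 > Lab U/second 3.
Lab P/first (30): +30 → 70 left.
Lab V first at 27: fill all 20 → 50 left.
Lab Y/first (26): +35 → 15 left.
Lab V/second: +15 of 45 at 24; pool empty.
Total = 30×30 + 27×20 + 26×35 + 24×15 = 2710.

2710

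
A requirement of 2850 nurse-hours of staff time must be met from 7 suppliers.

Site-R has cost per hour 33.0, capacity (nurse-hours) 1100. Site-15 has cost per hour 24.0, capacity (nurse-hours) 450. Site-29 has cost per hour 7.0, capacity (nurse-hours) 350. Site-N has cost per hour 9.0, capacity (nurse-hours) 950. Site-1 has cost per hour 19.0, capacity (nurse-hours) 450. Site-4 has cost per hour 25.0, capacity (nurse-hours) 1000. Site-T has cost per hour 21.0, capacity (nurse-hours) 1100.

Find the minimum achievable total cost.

Fill from the cheapest supplier first.
Site-29 at 7.0: take all 350 nurse-hours → 2500 still needed.
Take 950 from Site-N at 9.0 → need 1550 more.
Site-1 (19.0): use full 450 → 1100 nurse-hours to go.
Site-T (21.0): use full 1100 → 0 nurse-hours to go.
Site-15, Site-4, Site-R: unused.
Cost = 350×7.0 + 950×9.0 + 450×19.0 + 1100×21.0 = 42650.

42650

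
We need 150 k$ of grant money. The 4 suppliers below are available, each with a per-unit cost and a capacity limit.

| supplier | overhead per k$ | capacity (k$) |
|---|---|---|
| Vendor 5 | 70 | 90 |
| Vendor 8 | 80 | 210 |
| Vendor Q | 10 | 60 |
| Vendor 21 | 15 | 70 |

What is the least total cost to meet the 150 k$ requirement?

3050

Fill from the cheapest supplier first.
Take 60 from Vendor Q at 10 ; need 90 more.
Take 70 from Vendor 21 at 15 ; need 20 more.
Take 20 from Vendor 5 at 70 to finish.
Vendor 8: unused.
Cost = 60×10 + 70×15 + 20×70 = 3050.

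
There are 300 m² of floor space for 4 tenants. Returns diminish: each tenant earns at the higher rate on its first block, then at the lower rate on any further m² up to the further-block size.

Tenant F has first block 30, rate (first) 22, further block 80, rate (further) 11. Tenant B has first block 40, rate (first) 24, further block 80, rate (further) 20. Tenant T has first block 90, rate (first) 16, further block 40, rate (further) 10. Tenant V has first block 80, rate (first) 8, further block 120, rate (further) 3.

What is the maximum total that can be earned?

Order all 8 blocks by rate: Tenant B/tier1 24 > Tenant F/tier1 22 > Tenant B/tier2 20 > Tenant T/tier1 16 > Tenant F/tier2 11 > Tenant T/tier2 10 > Tenant V/tier1 8 > Tenant V/tier2 3.
Tenant B tier1 at 24: fill all 40 → 260 left.
Tenant F/tier1 (22): +30 → 230 left.
Tenant B tier2 at 20: fill all 80 → 150 left.
Fill Tenant T tier1 block (90 at 16) → 60 left.
Tenant F/tier2: +60 of 80 at 11; pool empty.
Total = 24×40 + 22×30 + 20×80 + 16×90 + 11×60 = 5320.

5320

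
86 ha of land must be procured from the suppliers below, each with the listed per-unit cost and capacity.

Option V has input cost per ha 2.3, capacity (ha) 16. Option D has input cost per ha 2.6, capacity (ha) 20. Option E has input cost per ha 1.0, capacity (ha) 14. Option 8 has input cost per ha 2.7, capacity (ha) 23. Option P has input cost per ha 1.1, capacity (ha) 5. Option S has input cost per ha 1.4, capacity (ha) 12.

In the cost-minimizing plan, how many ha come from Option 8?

Cheapest first:
Option E at 1.0: take all 14 ha — 72 still needed.
Take 5 from Option P at 1.1 — need 67 more.
Option S (1.4): use full 12 — 55 ha to go.
Take 16 from Option V at 2.3 — need 39 more.
Option D (2.6): use full 20 — 19 ha to go.
Option 8 (2.7): take the remaining 19 — done.

19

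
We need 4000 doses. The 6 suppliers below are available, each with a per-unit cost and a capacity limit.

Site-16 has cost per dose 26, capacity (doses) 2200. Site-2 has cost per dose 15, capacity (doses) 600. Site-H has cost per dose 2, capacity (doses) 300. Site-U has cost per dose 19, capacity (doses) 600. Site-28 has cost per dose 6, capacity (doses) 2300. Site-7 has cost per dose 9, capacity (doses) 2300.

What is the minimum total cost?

27000

Cheapest first:
Take 300 from Site-H at 2 — need 3700 more.
Take 2300 from Site-28 at 6 — need 1400 more.
Site-7 (9): take the remaining 1400 — done.
Site-2, Site-U, Site-16: unused.
Cost = 300×2 + 2300×6 + 1400×9 = 27000.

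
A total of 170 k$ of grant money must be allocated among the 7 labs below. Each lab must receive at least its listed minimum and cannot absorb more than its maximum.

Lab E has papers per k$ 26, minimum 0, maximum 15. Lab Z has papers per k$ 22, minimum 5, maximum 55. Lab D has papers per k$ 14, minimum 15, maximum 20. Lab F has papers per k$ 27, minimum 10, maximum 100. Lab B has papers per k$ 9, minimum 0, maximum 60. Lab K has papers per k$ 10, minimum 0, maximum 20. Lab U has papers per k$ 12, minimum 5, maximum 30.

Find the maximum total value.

Meeting every minimum uses 0+5+15+10+0+0+5 = 35 k$, leaving 135.
Rank by papers per k$: Lab F 27 > Lab E 26 > Lab Z 22 > Lab D 14 > Lab U 12 > Lab K 10 > Lab B 9.
Lab F takes 90 more to reach its cap of 100 → 45 left.
Give Lab E 15 more to hit its cap of 15 → 30 left.
Lab Z has room for 50 more but only 30 remain, so it gets 35.
Total = 26×15 + 22×35 + 14×15 + 27×100 + 12×5 = 4130.

4130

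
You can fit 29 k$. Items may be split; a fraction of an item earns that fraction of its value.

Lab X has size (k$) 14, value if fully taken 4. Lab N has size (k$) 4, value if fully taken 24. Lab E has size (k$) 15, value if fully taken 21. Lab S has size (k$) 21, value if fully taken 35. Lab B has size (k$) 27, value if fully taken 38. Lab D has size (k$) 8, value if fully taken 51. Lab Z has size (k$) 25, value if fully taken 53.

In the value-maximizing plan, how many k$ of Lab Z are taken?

Rank by value-to-size ratio: Lab D 51/8≈6.38, Lab N 24/4≈6, Lab Z 53/25≈2.12, Lab S 35/21≈1.67, Lab B 38/27≈1.41, Lab E 21/15≈1.4, Lab X 4/14≈0.286.
All 8 k$ of Lab D fit (value 51) — 21 remain.
All 4 k$ of Lab N fit (value 24) — 17 remain.
17 k$ left: a 17/25 share of Lab Z gives 53×17/25 = 36.04.

17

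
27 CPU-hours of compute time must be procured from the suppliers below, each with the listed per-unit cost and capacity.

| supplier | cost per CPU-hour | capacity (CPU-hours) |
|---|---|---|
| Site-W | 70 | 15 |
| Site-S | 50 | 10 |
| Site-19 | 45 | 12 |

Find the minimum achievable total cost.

Use suppliers in increasing cost order.
Site-19 (45): use full 12 — 15 CPU-hours to go.
Site-S (50): use full 10 — 5 CPU-hours to go.
Site-W (70): take the remaining 5 — done.
Cost = 12×45 + 10×50 + 5×70 = 1390.

1390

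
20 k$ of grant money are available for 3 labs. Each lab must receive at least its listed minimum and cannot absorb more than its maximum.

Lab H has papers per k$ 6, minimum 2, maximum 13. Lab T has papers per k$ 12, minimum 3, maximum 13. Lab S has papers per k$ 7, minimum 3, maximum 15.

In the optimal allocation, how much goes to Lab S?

5

Meeting every minimum uses 2+3+3 = 8 k$, leaving 12.
Highest papers per k$ first: Lab T 12 > Lab S 7 > Lab H 6.
Lab T takes 10 more to reach its cap of 13 — 2 left.
Lab S has room for 12 more but only 2 remain, so it gets 5.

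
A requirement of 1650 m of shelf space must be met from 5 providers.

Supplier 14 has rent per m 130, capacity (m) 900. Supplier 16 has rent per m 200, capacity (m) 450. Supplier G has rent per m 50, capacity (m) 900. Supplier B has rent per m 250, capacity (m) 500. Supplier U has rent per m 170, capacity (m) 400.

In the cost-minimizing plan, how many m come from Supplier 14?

750

Use providers in increasing cost order.
Supplier G at 50: take all 900 m → 750 still needed.
Supplier 14 at 130: take 750 of its 900 → requirement met.
Supplier U, Supplier 16, Supplier B: unused.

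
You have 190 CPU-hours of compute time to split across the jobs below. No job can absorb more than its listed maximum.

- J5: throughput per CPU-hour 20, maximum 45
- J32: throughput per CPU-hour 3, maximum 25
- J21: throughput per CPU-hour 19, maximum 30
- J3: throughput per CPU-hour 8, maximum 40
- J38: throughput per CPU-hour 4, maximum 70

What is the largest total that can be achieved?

Highest throughput per CPU-hour first: J5 20 > J21 19 > J3 8 > J38 4 > J32 3.
J5 takes 45 to reach its cap of 45 — 145 left.
Give J21 30 to hit its cap of 30 — 115 left.
J3: +40 to 40 (cap) — 75 left.
Give J38 70 to hit its cap of 70 — 5 left.
J32 has room for 25 but only 5 remain, so it gets 5.
Total = 20×45 + 3×5 + 19×30 + 8×40 + 4×70 = 2085.

2085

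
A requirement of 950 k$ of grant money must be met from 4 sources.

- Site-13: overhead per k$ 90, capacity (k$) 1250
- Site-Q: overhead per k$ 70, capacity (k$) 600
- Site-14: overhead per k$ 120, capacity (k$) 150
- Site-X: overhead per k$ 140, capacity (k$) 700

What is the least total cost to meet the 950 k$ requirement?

73500

Cheapest first:
Take 600 from Site-Q at 70 → need 350 more.
Site-13 (90): take the remaining 350 → done.
Site-14, Site-X: unused.
Cost = 600×70 + 350×90 = 73500.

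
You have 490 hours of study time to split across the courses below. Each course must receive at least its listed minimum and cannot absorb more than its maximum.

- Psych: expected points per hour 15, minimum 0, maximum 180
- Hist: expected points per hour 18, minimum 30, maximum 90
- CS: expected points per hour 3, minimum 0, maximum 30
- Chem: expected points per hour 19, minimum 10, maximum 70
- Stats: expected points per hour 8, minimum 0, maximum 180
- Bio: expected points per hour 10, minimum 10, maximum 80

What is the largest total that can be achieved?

Meeting every minimum uses 0+30+0+10+0+10 = 50 hours, leaving 440.
Order the courses by expected points per hour: Chem 19 > Hist 18 > Psych 15 > Bio 10 > Stats 8 > CS 3.
Chem takes 60 more to reach its cap of 70 ; 380 left.
Hist: +60 to 90 (cap) ; 320 left.
Give Psych 180 more to hit its cap of 180 ; 140 left.
Give Bio 70 more to hit its cap of 80 ; 70 left.
Stats: +70 (room for 180) → 70. Pool exhausted.
Total = 15×180 + 18×90 + 19×70 + 8×70 + 10×80 = 7010.

7010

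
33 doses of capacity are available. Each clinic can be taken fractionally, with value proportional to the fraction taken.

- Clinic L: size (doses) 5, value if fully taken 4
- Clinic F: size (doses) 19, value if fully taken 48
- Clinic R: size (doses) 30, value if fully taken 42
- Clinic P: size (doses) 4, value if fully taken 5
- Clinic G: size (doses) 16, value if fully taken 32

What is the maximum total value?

Rank by value-to-size ratio: Clinic F 48/19≈2.53, Clinic G 32/16≈2, Clinic R 42/30≈1.4, Clinic P 5/4≈1.25, Clinic L 4/5≈0.8.
Take all of Clinic F (19 doses, value 48) ; 14 doses left.
14 doses left: a 14/16 share of Clinic G gives 32×14/16 = 28.
Total value = 76.

76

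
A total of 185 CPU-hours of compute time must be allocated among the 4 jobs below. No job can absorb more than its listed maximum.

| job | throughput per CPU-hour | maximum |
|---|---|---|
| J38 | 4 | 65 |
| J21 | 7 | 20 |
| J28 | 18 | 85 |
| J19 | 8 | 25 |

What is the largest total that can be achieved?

2090

Highest throughput per CPU-hour first: J28 18 > J19 8 > J21 7 > J38 4.
J28: +85 to 85 (cap) ; 100 left.
J19: +25 to 25 (cap) ; 75 left.
Give J21 20 to hit its cap of 20 ; 55 left.
J38: +55 (room for 65) → 55. Pool exhausted.
Total = 4×55 + 7×20 + 18×85 + 8×25 = 2090.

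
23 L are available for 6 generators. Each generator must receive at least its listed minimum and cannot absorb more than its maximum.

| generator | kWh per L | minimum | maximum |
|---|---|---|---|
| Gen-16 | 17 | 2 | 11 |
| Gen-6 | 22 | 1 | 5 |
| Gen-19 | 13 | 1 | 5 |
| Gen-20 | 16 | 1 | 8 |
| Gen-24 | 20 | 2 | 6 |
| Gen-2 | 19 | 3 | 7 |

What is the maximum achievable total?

Meeting every minimum uses 2+1+1+1+2+3 = 10 L, leaving 13.
Order the generators by kWh per L: Gen-6 22 > Gen-24 20 > Gen-2 19 > Gen-16 17 > Gen-20 16 > Gen-19 13.
Gen-6 takes 4 more to reach its cap of 5 — 9 left.
Give Gen-24 4 more to hit its cap of 6 — 5 left.
Give Gen-2 4 more to hit its cap of 7 — 1 left.
Only 1 left; Gen-16 takes them to reach 3.
Total = 17×3 + 22×5 + 13×1 + 16×1 + 20×6 + 19×7 = 443.

443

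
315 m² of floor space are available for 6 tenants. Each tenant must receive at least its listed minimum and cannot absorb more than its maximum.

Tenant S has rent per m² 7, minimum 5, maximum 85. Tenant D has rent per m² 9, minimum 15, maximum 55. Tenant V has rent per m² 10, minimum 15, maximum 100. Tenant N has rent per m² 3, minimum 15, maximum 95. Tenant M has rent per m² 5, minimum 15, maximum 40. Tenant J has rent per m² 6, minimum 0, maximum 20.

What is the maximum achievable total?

Meeting every minimum uses 5+15+15+15+15+0 = 65 m², leaving 250.
Order the tenants by rent per m²: Tenant V 10 > Tenant D 9 > Tenant S 7 > Tenant J 6 > Tenant M 5 > Tenant N 3.
Tenant V takes 85 more to reach its cap of 100 — 165 left.
Tenant D takes 40 more to reach its cap of 55 — 125 left.
Give Tenant S 80 more to hit its cap of 85 — 45 left.
Tenant J: +20 to 20 (cap) — 25 left.
Tenant M: +25 to 40 (cap) — 0 left.
Total = 7×85 + 9×55 + 10×100 + 3×15 + 5×40 + 6×20 = 2455.

2455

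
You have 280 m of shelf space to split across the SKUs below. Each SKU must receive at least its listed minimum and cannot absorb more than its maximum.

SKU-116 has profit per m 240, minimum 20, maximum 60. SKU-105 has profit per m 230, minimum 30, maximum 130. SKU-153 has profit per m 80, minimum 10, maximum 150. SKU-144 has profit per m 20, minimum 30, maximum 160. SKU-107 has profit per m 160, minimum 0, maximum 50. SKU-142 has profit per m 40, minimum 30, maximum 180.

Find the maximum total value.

Meeting every minimum uses 20+30+10+30+0+30 = 120 m, leaving 160.
Order the SKUs by profit per m: SKU-116 240 > SKU-105 230 > SKU-107 160 > SKU-153 80 > SKU-142 40 > SKU-144 20.
SKU-116: +40 to 60 (cap) ; 120 left.
SKU-105: +100 to 130 (cap) ; 20 left.
SKU-107 has room for 50 more but only 20 remain, so it gets 20.
Total = 240×60 + 230×130 + 80×10 + 20×30 + 160×20 + 40×30 = 50100.

50100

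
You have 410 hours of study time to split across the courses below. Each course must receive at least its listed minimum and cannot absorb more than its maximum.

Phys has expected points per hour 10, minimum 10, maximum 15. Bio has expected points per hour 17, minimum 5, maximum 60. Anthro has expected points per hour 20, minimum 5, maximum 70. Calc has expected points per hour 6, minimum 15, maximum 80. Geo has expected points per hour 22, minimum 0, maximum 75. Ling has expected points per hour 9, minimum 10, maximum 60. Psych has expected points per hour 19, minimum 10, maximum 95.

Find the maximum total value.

6775

Meeting every minimum uses 10+5+5+15+0+10+10 = 55 hours, leaving 355.
Order the courses by expected points per hour: Geo 22 > Anthro 20 > Psych 19 > Bio 17 > Phys 10 > Ling 9 > Calc 6.
Give Geo 75 more to hit its cap of 75 — 280 left.
Anthro takes 65 more to reach its cap of 70 — 215 left.
Give Psych 85 more to hit its cap of 95 — 130 left.
Give Bio 55 more to hit its cap of 60 — 75 left.
Give Phys 5 more to hit its cap of 15 — 70 left.
Ling: +50 to 60 (cap) — 20 left.
Calc: +20 (room for 65) → 35. Pool exhausted.
Total = 10×15 + 17×60 + 20×70 + 6×35 + 22×75 + 9×60 + 19×95 = 6775.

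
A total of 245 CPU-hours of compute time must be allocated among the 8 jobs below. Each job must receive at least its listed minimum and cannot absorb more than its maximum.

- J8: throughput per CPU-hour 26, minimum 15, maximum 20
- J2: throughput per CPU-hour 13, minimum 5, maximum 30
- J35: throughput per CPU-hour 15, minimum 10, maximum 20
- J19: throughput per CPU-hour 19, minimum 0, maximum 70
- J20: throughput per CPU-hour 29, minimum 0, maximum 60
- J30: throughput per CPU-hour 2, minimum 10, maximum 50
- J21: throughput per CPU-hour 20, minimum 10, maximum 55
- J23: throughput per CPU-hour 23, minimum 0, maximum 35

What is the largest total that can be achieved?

5350

Meeting every minimum uses 15+5+10+0+0+10+10+0 = 50 CPU-hours, leaving 195.
Rank by throughput per CPU-hour: J20 29 > J8 26 > J23 23 > J21 20 > J19 19 > J35 15 > J2 13 > J30 2.
Give J20 60 more to hit its cap of 60 ; 135 left.
J8 takes 5 more to reach its cap of 20 ; 130 left.
Give J23 35 more to hit its cap of 35 ; 95 left.
J21: +45 to 55 (cap) ; 50 left.
J19: +50 (room for 70) → 50. Pool exhausted.
Total = 26×20 + 13×5 + 15×10 + 19×50 + 29×60 + 2×10 + 20×55 + 23×35 = 5350.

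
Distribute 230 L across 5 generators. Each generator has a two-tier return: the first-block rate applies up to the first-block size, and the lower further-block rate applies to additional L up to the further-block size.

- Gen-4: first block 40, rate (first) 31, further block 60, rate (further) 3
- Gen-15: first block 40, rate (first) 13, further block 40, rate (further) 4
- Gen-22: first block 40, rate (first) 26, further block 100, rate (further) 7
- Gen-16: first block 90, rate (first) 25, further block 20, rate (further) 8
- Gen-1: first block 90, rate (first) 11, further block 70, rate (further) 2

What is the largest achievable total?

Treat each block as its own option and order by rate: Gen-4/tier1 31 > Gen-22/tier1 26 > Gen-16/tier1 25 > Gen-15/tier1 13 > Gen-1/tier1 11 > Gen-16/tier2 8 > Gen-22/tier2 7 > Gen-15/tier2 4 > Gen-4/tier2 3 > Gen-1/tier2 2.
Gen-4 tier1 at 31: fill all 40 ; 190 left.
Gen-22 tier1 at 26: fill all 40 ; 150 left.
Gen-16 tier1 at 25: fill all 90 ; 60 left.
Gen-15 tier1 at 13: fill all 40 ; 20 left.
20 remain; put them into Gen-1 tier1 at 11.
Total = 31×40 + 26×40 + 25×90 + 13×40 + 11×20 = 5270.

5270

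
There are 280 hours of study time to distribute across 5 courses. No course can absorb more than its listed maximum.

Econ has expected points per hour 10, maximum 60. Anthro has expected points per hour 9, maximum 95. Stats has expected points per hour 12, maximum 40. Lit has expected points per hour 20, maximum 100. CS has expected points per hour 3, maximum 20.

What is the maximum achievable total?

3800

Highest expected points per hour first: Lit 20 > Stats 12 > Econ 10 > Anthro 9 > CS 3.
Lit: +100 to 100 (cap) → 180 left.
Give Stats 40 to hit its cap of 40 → 140 left.
Give Econ 60 to hit its cap of 60 → 80 left.
Anthro has room for 95 but only 80 remain, so it gets 80.
Total = 10×60 + 9×80 + 12×40 + 20×100 = 3800.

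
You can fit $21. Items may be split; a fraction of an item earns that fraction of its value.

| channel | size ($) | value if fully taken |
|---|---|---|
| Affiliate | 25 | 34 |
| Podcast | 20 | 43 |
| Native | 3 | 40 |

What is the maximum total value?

78.7

Sort by value density: Native 40/3≈13.3, Podcast 43/20≈2.15, Affiliate 34/25≈1.36.
All 3 $ of Native fit (value 40) ; 18 remain.
Fill the last 18 $ with part of Podcast: 18/20 of it earns 38.7.
Total value = 78.7.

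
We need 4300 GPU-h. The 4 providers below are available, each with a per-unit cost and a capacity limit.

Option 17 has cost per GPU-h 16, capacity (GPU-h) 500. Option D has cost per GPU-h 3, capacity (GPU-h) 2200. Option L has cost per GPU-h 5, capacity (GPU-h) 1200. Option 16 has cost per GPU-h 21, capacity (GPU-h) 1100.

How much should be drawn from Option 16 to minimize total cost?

400

Cheapest first:
Take 2200 from Option D at 3 ; need 2100 more.
Take 1200 from Option L at 5 ; need 900 more.
Option 17 at 16: take all 500 GPU-h ; 400 still needed.
Option 16 (21): take the remaining 400 ; done.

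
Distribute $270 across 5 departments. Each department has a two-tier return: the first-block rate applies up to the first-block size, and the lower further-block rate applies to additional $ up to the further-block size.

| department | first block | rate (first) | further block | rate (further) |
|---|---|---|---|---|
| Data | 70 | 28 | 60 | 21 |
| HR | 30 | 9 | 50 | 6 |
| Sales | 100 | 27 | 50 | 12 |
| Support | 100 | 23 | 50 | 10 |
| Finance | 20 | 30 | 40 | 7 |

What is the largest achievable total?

Treat each block as its own option and order by rate: Finance/tier1 30 > Data/tier1 28 > Sales/tier1 27 > Support/tier1 23 > Data/tier2 21 > Sales/tier2 12 > Support/tier2 10 > HR/tier1 9 > Finance/tier2 7 > HR/tier2 6.
Fill Finance tier1 block (20 at 30) → 250 left.
Data/tier1 (28): +70 → 180 left.
Sales/tier1 (27): +100 → 80 left.
Support/tier1: +80 of 100 at 23; pool empty.
Total = 30×20 + 28×70 + 27×100 + 23×80 = 7100.

7100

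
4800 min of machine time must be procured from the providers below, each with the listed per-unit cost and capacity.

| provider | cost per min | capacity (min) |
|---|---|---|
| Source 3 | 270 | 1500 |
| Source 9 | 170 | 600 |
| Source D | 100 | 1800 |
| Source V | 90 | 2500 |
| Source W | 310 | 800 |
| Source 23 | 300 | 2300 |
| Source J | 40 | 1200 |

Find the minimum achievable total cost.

383000

Fill from the cheapest provider first.
Source J (40): use full 1200 ; 3600 min to go.
Source V at 90: take all 2500 min ; 1100 still needed.
Source D at 100: take 1100 of its 1800 ; requirement met.
Source 9, Source 3, Source 23, Source W: unused.
Cost = 1200×40 + 2500×90 + 1100×100 = 383000.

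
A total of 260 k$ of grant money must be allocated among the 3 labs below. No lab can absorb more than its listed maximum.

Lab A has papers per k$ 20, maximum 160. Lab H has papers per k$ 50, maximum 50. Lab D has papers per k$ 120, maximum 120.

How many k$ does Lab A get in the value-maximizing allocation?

Highest papers per k$ first: Lab D 120 > Lab H 50 > Lab A 20.
Lab D takes 120 to reach its cap of 120 ; 140 left.
Lab H takes 50 to reach its cap of 50 ; 90 left.
Only 90 left; Lab A takes them to reach 90.

90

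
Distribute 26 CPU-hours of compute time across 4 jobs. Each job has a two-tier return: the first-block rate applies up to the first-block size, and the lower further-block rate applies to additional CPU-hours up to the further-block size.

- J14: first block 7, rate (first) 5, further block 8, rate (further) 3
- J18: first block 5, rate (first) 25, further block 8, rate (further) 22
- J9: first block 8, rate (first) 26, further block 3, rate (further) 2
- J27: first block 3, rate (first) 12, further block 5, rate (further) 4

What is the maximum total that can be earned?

555

Order all 8 blocks by rate: J9/T1 26 > J18/T1 25 > J18/T2 22 > J27/T1 12 > J14/T1 5 > J27/T2 4 > J14/T2 3 > J9/T2 2.
J9/T1 (26): +8 — 18 left.
J18 T1 at 25: fill all 5 — 13 left.
J18/T2 (22): +8 — 5 left.
Fill J27 T1 block (3 at 12) — 2 left.
J14 T1 at 5: only 2 left, fill 2.
Total = 26×8 + 25×5 + 22×8 + 12×3 + 5×2 = 555.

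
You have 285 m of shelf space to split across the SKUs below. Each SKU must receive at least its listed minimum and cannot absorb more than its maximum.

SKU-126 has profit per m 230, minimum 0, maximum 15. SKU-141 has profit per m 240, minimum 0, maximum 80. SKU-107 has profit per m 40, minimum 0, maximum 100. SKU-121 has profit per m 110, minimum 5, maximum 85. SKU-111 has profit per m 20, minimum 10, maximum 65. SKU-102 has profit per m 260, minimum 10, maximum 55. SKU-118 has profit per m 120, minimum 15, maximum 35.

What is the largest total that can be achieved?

Meeting every minimum uses 0+0+0+5+10+10+15 = 40 m, leaving 245.
Highest profit per m first: SKU-102 260 > SKU-141 240 > SKU-126 230 > SKU-118 120 > SKU-121 110 > SKU-107 40 > SKU-111 20.
SKU-102 takes 45 more to reach its cap of 55 — 200 left.
Give SKU-141 80 more to hit its cap of 80 — 120 left.
Give SKU-126 15 more to hit its cap of 15 — 105 left.
SKU-118 takes 20 more to reach its cap of 35 — 85 left.
Give SKU-121 80 more to hit its cap of 85 — 5 left.
SKU-107 has room for 100 more but only 5 remain, so it gets 5.
Total = 230×15 + 240×80 + 40×5 + 110×85 + 20×10 + 260×55 + 120×35 = 50900.

50900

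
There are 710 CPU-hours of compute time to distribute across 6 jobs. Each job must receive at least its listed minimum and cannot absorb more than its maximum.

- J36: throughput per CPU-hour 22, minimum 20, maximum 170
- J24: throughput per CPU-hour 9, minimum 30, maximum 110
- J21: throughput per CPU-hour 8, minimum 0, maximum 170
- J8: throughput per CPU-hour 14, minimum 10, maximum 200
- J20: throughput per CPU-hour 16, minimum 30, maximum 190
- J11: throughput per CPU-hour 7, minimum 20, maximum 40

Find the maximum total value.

10870

Meeting every minimum uses 20+30+0+10+30+20 = 110 CPU-hours, leaving 600.
Order the jobs by throughput per CPU-hour: J36 22 > J20 16 > J8 14 > J24 9 > J21 8 > J11 7.
Give J36 150 more to hit its cap of 170 → 450 left.
Give J20 160 more to hit its cap of 190 → 290 left.
J8: +190 to 200 (cap) → 100 left.
J24 takes 80 more to reach its cap of 110 → 20 left.
J21: +20 (room for 170) → 20. Pool exhausted.
Total = 22×170 + 9×110 + 8×20 + 14×200 + 16×190 + 7×20 = 10870.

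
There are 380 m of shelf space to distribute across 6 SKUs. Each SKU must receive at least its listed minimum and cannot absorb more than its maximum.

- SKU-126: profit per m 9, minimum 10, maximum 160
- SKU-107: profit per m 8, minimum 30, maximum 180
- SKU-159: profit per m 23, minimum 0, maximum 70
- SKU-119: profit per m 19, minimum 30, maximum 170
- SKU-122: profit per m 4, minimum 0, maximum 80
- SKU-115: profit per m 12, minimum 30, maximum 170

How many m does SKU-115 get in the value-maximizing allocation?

Meeting every minimum uses 10+30+0+30+0+30 = 100 m, leaving 280.
Highest profit per m first: SKU-159 23 > SKU-119 19 > SKU-115 12 > SKU-126 9 > SKU-107 8 > SKU-122 4.
SKU-159 takes 70 more to reach its cap of 70 ; 210 left.
SKU-119 takes 140 more to reach its cap of 170 ; 70 left.
Only 70 left; SKU-115 takes them to reach 100.

100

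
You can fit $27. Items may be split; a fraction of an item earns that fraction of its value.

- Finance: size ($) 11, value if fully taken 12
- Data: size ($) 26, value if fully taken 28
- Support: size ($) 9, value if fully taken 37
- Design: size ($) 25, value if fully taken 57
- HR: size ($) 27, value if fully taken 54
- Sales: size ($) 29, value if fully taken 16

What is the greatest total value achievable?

78.04

Best value per unit of size first: Support 37/9≈4.11, Design 57/25≈2.28, HR 54/27≈2, Finance 12/11≈1.09, Data 28/26≈1.08, Sales 16/29≈0.552.
Support: take in full, 9 $ for value 37 — 18 left.
Fill the last 18 $ with part of Design: 18/25 of it earns 41.04.
Total value = 78.04.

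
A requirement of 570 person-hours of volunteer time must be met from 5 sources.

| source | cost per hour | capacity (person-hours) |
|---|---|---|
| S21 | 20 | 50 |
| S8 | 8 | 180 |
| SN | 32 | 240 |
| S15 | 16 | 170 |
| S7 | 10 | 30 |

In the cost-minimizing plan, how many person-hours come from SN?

140

Cheapest first:
S8 at 8: take all 180 person-hours ; 390 still needed.
Take 30 from S7 at 10 ; need 360 more.
Take 170 from S15 at 16 ; need 190 more.
S21 at 20: take all 50 person-hours ; 140 still needed.
SN (32): take the remaining 140 ; done.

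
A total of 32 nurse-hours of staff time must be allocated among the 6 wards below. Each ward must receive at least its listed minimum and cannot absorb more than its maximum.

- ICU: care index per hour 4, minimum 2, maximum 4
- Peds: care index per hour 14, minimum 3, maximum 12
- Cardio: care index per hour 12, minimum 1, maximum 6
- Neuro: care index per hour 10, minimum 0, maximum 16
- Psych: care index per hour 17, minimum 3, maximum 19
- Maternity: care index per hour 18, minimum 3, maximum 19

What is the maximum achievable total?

523

Meeting every minimum uses 2+3+1+0+3+3 = 12 nurse-hours, leaving 20.
Order the wards by care index per hour: Maternity 18 > Psych 17 > Peds 14 > Cardio 12 > Neuro 10 > ICU 4.
Maternity takes 16 more to reach its cap of 19 — 4 left.
Only 4 left; Psych takes them to reach 7.
Total = 4×2 + 14×3 + 12×1 + 17×7 + 18×19 = 523.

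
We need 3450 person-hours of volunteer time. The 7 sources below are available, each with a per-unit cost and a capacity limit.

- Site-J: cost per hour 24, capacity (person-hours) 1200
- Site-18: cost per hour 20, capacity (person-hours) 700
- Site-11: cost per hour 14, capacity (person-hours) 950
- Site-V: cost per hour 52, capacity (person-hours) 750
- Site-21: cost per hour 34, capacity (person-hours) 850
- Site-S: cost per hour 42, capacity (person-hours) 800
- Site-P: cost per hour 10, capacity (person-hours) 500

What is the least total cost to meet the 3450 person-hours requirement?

Use sources in increasing cost order.
Site-P (10): use full 500 ; 2950 person-hours to go.
Site-11 (14): use full 950 ; 2000 person-hours to go.
Site-18 (20): use full 700 ; 1300 person-hours to go.
Take 1200 from Site-J at 24 ; need 100 more.
Site-21 at 34: take 100 of its 850 ; requirement met.
Site-S, Site-V: unused.
Cost = 500×10 + 950×14 + 700×20 + 1200×24 + 100×34 = 64500.

64500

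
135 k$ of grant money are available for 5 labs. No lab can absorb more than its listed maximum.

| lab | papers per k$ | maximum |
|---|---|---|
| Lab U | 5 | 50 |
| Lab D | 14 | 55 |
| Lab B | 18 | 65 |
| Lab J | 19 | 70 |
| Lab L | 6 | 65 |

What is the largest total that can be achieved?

Order the labs by papers per k$: Lab J 19 > Lab B 18 > Lab D 14 > Lab L 6 > Lab U 5.
Lab J: +70 to 70 (cap) ; 65 left.
Give Lab B 65 to hit its cap of 65 ; 0 left.
Total = 18×65 + 19×70 = 2500.

2500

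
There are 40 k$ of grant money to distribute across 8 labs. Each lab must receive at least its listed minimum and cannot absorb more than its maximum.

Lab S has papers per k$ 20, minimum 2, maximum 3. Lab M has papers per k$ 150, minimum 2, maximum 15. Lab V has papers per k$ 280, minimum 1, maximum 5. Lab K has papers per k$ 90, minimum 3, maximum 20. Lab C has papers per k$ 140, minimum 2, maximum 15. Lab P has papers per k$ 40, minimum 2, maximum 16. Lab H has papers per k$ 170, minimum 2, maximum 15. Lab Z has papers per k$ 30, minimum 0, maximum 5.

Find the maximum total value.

6270

Meeting every minimum uses 2+2+1+3+2+2+2+0 = 14 k$, leaving 26.
Highest papers per k$ first: Lab V 280 > Lab H 170 > Lab M 150 > Lab C 140 > Lab K 90 > Lab P 40 > Lab Z 30 > Lab S 20.
Lab V: +4 to 5 (cap) — 22 left.
Lab H takes 13 more to reach its cap of 15 — 9 left.
Lab M: +9 (room for 13) → 11. Pool exhausted.
Total = 20×2 + 150×11 + 280×5 + 90×3 + 140×2 + 40×2 + 170×15 = 6270.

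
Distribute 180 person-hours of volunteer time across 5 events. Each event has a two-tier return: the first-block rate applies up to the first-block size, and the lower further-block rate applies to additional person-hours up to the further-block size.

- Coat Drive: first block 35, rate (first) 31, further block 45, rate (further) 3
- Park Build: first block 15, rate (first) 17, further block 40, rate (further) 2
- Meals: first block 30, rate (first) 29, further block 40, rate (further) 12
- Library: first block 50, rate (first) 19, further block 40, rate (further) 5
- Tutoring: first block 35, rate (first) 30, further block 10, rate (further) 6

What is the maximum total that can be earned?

Order all 10 blocks by rate: Coat Drive/first 31 > Tutoring/first 30 > Meals/first 29 > Library/first 19 > Park Build/first 17 > Meals/second 12 > Tutoring/second 6 > Library/second 5 > Coat Drive/second 3 > Park Build/second 2.
Coat Drive/first (31): +35 ; 145 left.
Tutoring first at 30: fill all 35 ; 110 left.
Fill Meals first block (30 at 29) ; 80 left.
Library/first (19): +50 ; 30 left.
Park Build/first (17): +15 ; 15 left.
Meals/second: +15 of 40 at 12; pool empty.
Total = 31×35 + 30×35 + 29×30 + 19×50 + 17×15 + 12×15 = 4390.

4390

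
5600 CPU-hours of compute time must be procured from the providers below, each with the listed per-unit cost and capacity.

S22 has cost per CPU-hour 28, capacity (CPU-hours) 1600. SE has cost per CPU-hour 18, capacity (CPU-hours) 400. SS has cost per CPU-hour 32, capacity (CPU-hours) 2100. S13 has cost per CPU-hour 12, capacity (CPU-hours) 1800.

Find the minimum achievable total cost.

Fill from the cheapest provider first.
Take 1800 from S13 at 12 → need 3800 more.
Take 400 from SE at 18 → need 3400 more.
S22 (28): use full 1600 → 1800 CPU-hours to go.
Take 1800 from SS at 32 to finish.
Cost = 1800×12 + 400×18 + 1600×28 + 1800×32 = 131200.

131200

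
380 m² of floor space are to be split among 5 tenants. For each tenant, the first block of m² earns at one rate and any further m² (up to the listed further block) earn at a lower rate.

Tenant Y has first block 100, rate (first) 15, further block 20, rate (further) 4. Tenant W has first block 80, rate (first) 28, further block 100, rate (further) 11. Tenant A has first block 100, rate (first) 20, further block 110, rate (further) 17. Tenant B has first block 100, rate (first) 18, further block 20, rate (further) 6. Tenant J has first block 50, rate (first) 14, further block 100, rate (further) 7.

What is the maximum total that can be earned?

Order all 10 blocks by rate: Tenant W/tier1 28 > Tenant A/tier1 20 > Tenant B/tier1 18 > Tenant A/tier2 17 > Tenant Y/tier1 15 > Tenant J/tier1 14 > Tenant W/tier2 11 > Tenant J/tier2 7 > Tenant B/tier2 6 > Tenant Y/tier2 4.
Fill Tenant W tier1 block (80 at 28) ; 300 left.
Tenant A tier1 at 20: fill all 100 ; 200 left.
Tenant B tier1 at 18: fill all 100 ; 100 left.
100 remain; put them into Tenant A tier2 at 17.
Total = 28×80 + 20×100 + 18×100 + 17×100 = 7740.

7740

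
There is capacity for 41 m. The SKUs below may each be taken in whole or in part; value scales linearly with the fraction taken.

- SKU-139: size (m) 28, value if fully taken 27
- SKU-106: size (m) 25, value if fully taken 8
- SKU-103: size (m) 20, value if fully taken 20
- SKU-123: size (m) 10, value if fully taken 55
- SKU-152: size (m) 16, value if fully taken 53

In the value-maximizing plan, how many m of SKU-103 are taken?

15

Rank by value-to-size ratio: SKU-123 55/10≈5.5, SKU-152 53/16≈3.31, SKU-103 20/20≈1, SKU-139 27/28≈0.964, SKU-106 8/25≈0.32.
All 10 m of SKU-123 fit (value 55) → 31 remain.
SKU-152: take in full, 16 m for value 53 → 15 left.
Fill the last 15 m with part of SKU-103: 15/20 of it earns 15.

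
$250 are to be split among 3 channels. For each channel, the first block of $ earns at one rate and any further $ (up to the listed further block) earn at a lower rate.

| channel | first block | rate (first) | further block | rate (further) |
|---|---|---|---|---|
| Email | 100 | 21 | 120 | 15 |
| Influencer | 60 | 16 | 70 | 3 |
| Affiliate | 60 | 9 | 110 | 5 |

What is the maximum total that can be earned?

4410

Treat each block as its own option and order by rate: Email/tier1 21 > Influencer/tier1 16 > Email/tier2 15 > Affiliate/tier1 9 > Affiliate/tier2 5 > Influencer/tier2 3.
Email tier1 at 21: fill all 100 — 150 left.
Influencer tier1 at 16: fill all 60 — 90 left.
Email tier2 at 15: only 90 left, fill 90.
Total = 21×100 + 16×60 + 15×90 = 4410.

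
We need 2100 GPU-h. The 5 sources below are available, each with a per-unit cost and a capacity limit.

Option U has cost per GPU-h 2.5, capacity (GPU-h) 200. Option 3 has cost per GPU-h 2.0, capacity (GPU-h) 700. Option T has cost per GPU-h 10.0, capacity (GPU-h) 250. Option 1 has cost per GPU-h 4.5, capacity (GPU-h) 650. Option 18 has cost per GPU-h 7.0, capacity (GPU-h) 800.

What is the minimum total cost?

Cheapest first:
Option 3 (2.0): use full 700 — 1400 GPU-h to go.
Option U at 2.5: take all 200 GPU-h — 1200 still needed.
Option 1 (4.5): use full 650 — 550 GPU-h to go.
Option 18 at 7.0: take 550 of its 800 — requirement met.
Option T: unused.
Cost = 700×2.0 + 200×2.5 + 650×4.5 + 550×7.0 = 8675.

8675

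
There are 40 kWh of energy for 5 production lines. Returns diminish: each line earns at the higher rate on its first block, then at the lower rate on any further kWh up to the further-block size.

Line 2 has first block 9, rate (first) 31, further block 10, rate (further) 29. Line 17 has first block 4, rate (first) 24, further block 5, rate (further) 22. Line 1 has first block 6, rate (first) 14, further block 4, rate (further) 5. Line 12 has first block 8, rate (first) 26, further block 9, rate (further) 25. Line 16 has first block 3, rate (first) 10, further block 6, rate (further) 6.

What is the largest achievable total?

Order all 10 blocks by rate: Line 2/tier1 31 > Line 2/tier2 29 > Line 12/tier1 26 > Line 12/tier2 25 > Line 17/tier1 24 > Line 17/tier2 22 > Line 1/tier1 14 > Line 16/tier1 10 > Line 16/tier2 6 > Line 1/tier2 5.
Line 2 tier1 at 31: fill all 9 → 31 left.
Fill Line 2 tier2 block (10 at 29) → 21 left.
Line 12/tier1 (26): +8 → 13 left.
Line 12 tier2 at 25: fill all 9 → 4 left.
Line 17 tier1 at 24: fill all 4 → 0 left.
Total = 31×9 + 29×10 + 26×8 + 25×9 + 24×4 = 1098.

1098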